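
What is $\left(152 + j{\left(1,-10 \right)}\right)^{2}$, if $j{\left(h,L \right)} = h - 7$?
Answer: $21316$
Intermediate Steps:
$j{\left(h,L \right)} = -7 + h$ ($j{\left(h,L \right)} = h - 7 = -7 + h$)
$\left(152 + j{\left(1,-10 \right)}\right)^{2} = \left(152 + \left(-7 + 1\right)\right)^{2} = \left(152 - 6\right)^{2} = 146^{2} = 21316$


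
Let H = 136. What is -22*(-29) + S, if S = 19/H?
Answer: 86787/136 ≈ 638.14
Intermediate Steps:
S = 19/136 ≈ 0.13971
-22*(-29) + S = -22*(-29) + 19/136 = 638 + 19/136 = 86787/136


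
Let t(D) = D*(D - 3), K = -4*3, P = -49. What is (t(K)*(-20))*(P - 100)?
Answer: 536400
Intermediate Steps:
K = -12
t(D) = D*(-3 + D)
(t(K)*(-20))*(P - 100) = (-12*(-3 - 12)*(-20))*(-49 - 100) = (-12*(-15)*(-20))*(-149) = (180*(-20))*(-149) = -3600*(-149) = 536400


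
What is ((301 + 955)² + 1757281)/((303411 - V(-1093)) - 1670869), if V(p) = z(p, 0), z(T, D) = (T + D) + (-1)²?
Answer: -81337/33326 ≈ -2.4406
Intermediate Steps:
z(T, D) = 1 + D + T (z(T, D) = (D + T) + 1 = 1 + D + T)
V(p) = 1 + p (V(p) = 1 + 0 + p = 1 + p)
((301 + 955)² + 1757281)/((303411 - V(-1093)) - 1670869) = ((301 + 955)² + 1757281)/((303411 - (1 - 1093)) - 1670869) = (1256² + 1757281)/((303411 - 1*(-1092)) - 1670869) = (1577536 + 1757281)/((303411 + 1092) - 1670869) = 3334817/(304503 - 1670869) = 3334817/(-1366366) = 3334817*(-1/1366366) = -81337/33326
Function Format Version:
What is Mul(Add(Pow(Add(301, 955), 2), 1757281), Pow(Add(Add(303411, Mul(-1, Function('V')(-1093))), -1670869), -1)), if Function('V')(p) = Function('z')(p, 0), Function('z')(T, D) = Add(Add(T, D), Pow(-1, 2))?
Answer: Rational(-81337, 33326) ≈ -2.4406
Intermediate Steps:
Function('z')(T, D) = Add(1, D, T) (Function('z')(T, D) = Add(Add(D, T), 1) = Add(1, D, T))
Function('V')(p) = Add(1, p) (Function('V')(p) = Add(1, 0, p) = Add(1, p))
Mul(Add(Pow(Add(301, 955), 2), 1757281), Pow(Add(Add(303411, Mul(-1, Function('V')(-1093))), -1670869), -1)) = Mul(Add(Pow(Add(301, 955), 2), 1757281), Pow(Add(Add(303411, Mul(-1, Add(1, -1093))), -1670869), -1)) = Mul(Add(Pow(1256, 2), 1757281), Pow(Add(Add(303411, Mul(-1, -1092)), -1670869), -1)) = Mul(Add(1577536, 1757281), Pow(Add(Add(303411, 1092), -1670869), -1)) = Mul(3334817, Pow(Add(304503, -1670869), -1)) = Mul(3334817, Pow(-1366366, -1)) = Mul(3334817, Rational(-1, 1366366)) = Rational(-81337, 33326)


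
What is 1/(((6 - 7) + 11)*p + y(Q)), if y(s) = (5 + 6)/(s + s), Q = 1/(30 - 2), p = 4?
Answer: 1/194 ≈ 0.0051546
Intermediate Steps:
Q = 1/28 ≈ 0.035714
y(s) = 11/(2*s) (y(s) = 11/((2*s)) = 11*(1/(2*s)) = 11/(2*s))
1/(((6 - 7) + 11)*p + y(Q)) = 1/(((6 - 7) + 11)*4 + 11/(2*(1/28))) = 1/((-1 + 11)*4 + (11/2)*28) = 1/(10*4 + 154) = 1/(40 + 154) = 1/194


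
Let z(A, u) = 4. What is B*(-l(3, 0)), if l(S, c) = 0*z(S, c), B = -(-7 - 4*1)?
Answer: 0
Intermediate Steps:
B = 11 (B = -(-7 - 4) = -1*(-11) = 11)
l(S, c) = 0 (l(S, c) = 0*4 = 0)
B*(-l(3, 0)) = 11*(-1*0) = 11*0 = 0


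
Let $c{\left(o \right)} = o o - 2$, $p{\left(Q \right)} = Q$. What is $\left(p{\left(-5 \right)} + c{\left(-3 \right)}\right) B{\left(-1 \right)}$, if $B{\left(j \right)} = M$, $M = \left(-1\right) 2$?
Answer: $-4$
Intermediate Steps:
$c{\left(o \right)} = -2 + o^{2}$ ($c{\left(o \right)} = o^{2} - 2 = -2 + o^{2}$)
$M = -2$
$B{\left(j \right)} = -2$
$\left(p{\left(-5 \right)} + c{\left(-3 \right)}\right) B{\left(-1 \right)} = \left(-5 - \left(2 - \left(-3\right)^{2}\right)\right) \left(-2\right) = \left(-5 + \left(-2 + 9\right)\right) \left(-2\right) = \left(-5 + 7\right) \left(-2\right) = 2 \left(-2\right) = -4$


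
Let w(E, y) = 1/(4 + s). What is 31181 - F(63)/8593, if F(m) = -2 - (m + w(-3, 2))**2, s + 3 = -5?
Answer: 4287076361/137488 ≈ 31181.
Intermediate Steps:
s = -8 (s = -3 - 5 = -8)
w(E, y) = -1/4 (w(E, y) = 1/(4 - 8) = 1/(-4) = -1/4)
F(m) = -2 - (-1/4 + m)**2 (F(m) = -2 - (m - 1/4)**2 = -2 - (-1/4 + m)**2)
31181 - F(63)/8593 = 31181 - (-33/16 + (1/2)*63 - 1*63**2)/8593 = 31181 - (-33/16 + 63/2 - 1*3969)/8593 = 31181 - (-33/16 + 63/2 - 3969)/8593 = 31181 - (-63033)/(16*8593) = 31181 - 1*(-63033/137488) = 31181 + 63033/137488 = 4287076361/137488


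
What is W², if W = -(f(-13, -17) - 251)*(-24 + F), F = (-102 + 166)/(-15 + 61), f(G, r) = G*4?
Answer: 24825153600/529 ≈ 4.6928e+7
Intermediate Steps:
f(G, r) = 4*G
F = 32/23 (F = 64/46 = 64*(1/46) = 32/23 ≈ 1.3913)
W = -157560/23 (W = -(4*(-13) - 251)*(-24 + 32/23) = -(-52 - 251)*(-520)/23 = -(-303)*(-520)/23 = -1*157560/23 = -157560/23 ≈ -6850.4)
W² = (-157560/23)² = 24825153600/529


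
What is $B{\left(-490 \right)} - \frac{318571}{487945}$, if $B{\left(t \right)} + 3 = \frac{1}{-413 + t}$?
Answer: $- \frac{1610000563}{440614335} \approx -3.654$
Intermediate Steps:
$B{\left(t \right)} = -3 + \frac{1}{-413 + t}$
$B{\left(-490 \right)} - \frac{318571}{487945} = \frac{1240 - -1470}{-413 - 490} - \frac{318571}{487945} = \frac{1240 + 1470}{-903} - 318571 \cdot \frac{1}{487945} = \left(- \frac{1}{903}\right) 2710 - \frac{318571}{487945} = - \frac{2710}{903} - \frac{318571}{487945} = - \frac{1610000563}{440614335}$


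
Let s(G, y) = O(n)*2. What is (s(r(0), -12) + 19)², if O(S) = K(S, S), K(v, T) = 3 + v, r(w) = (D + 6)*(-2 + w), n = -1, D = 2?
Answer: 529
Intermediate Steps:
r(w) = -16 + 8*w (r(w) = (2 + 6)*(-2 + w) = 8*(-2 + w) = -16 + 8*w)
O(S) = 3 + S
s(G, y) = 4 (s(G, y) = (3 - 1)*2 = 2*2 = 4)
(s(r(0), -12) + 19)² = (4 + 19)² = 23² = 529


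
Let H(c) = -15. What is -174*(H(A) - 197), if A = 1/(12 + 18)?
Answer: 36888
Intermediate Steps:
A = 1/30 ≈ 0.033333
-174*(H(A) - 197) = -174*(-15 - 197) = -174*(-212) = 36888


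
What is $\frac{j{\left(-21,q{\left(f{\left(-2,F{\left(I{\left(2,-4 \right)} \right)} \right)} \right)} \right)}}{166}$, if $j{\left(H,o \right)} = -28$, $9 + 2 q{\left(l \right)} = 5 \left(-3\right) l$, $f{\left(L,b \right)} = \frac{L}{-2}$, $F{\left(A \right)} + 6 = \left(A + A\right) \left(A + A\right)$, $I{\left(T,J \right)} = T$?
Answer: $- \frac{14}{83} \approx -0.16867$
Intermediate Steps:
$F{\left(A \right)} = -6 + 4 A^{2}$ ($F{\left(A \right)} = -6 + \left(A + A\right) \left(A + A\right) = -6 + 2 A 2 A = -6 + 4 A^{2}$)
$f{\left(L,b \right)} = - \frac{L}{2}$ ($f{\left(L,b \right)} = L \left(- \frac{1}{2}\right) = - \frac{L}{2}$)
$q{\left(l \right)} = - \frac{9}{2} - \frac{15 l}{2}$ ($q{\left(l \right)} = - \frac{9}{2} + \frac{5 \left(-3\right) l}{2} = - \frac{9}{2} + \frac{\left(-15\right) l}{2} = - \frac{9}{2} - \frac{15 l}{2}$)
$\frac{j{\left(-21,q{\left(f{\left(-2,F{\left(I{\left(2,-4 \right)} \right)} \right)} \right)} \right)}}{166} = - \frac{28}{166} = \left(-28\right) \frac{1}{166} = - \frac{14}{83}$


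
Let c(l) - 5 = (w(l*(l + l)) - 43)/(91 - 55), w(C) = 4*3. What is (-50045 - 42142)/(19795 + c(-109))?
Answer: -3318732/712769 ≈ -4.6561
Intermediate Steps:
w(C) = 12
c(l) = 149/36 (c(l) = 5 + (12 - 43)/(91 - 55) = 5 - 31/36 = 149/36)
(-50045 - 42142)/(19795 + c(-109)) = (-50045 - 42142)/(19795 + 149/36) = -92187/712769/36 = -92187*36/712769 = -3318732/712769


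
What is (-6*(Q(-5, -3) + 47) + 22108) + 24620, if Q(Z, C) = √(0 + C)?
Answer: 46446 - 6*I*√3 ≈ 46446.0 - 10.392*I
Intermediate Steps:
Q(Z, C) = √C
(-6*(Q(-5, -3) + 47) + 22108) + 24620 = (-6*(√(-3) + 47) + 22108) + 24620 = (-6*(I*√3 + 47) + 22108) + 24620 = (-6*(47 + I*√3) + 22108) + 24620 = ((-282 - 6*I*√3) + 22108) + 24620 = (21826 - 6*I*√3) + 24620 = 46446 - 6*I*√3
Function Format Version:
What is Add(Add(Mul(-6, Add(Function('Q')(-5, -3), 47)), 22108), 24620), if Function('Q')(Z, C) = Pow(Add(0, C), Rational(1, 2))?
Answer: Add(46446, Mul(-6, I, Pow(3, Rational(1, 2)))) ≈ Add(46446., Mul(-10.392, I))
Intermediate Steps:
Function('Q')(Z, C) = Pow(C, Rational(1, 2))
Add(Add(Mul(-6, Add(Function('Q')(-5, -3), 47)), 22108), 24620) = Add(Add(Mul(-6, Add(Pow(-3, Rational(1, 2)), 47)), 22108), 24620) = Add(Add(Mul(-6, Add(Mul(I, Pow(3, Rational(1, 2))), 47)), 22108), 24620) = Add(Add(Mul(-6, Add(47, Mul(I, Pow(3, Rational(1, 2))))), 22108), 24620) = Add(Add(Add(-282, Mul(-6, I, Pow(3, Rational(1, 2)))), 22108), 24620) = Add(Add(21826, Mul(-6, I, Pow(3, Rational(1, 2)))), 24620) = Add(46446, Mul(-6, I, Pow(3, Rational(1, 2))))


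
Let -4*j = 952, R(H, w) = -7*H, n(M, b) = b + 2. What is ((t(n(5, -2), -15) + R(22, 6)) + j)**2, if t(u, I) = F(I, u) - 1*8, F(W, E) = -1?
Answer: 160801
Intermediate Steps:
n(M, b) = 2 + b
t(u, I) = -9 (t(u, I) = -1 - 1*8 = -1 - 8 = -9)
j = -238 (j = -1/4*952 = -238)
((t(n(5, -2), -15) + R(22, 6)) + j)**2 = ((-9 - 7*22) - 238)**2 = ((-9 - 154) - 238)**2 = (-163 - 238)**2 = (-401)**2 = 160801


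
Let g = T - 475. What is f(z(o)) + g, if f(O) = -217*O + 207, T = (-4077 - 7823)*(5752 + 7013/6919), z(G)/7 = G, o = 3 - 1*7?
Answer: -27861206844/407 ≈ -6.8455e+7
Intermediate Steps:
o = -4 (o = 3 - 7 = -4)
z(G) = 7*G
T = -27863570700/407 (T = -11900*(5752 + 7013*(1/6919)) = -11900*(5752 + 7013/6919) = -11900*39805101/6919 = -27863570700/407 ≈ -6.8461e+7)
g = -27863764025/407 (g = -27863570700/407 - 475 = -27863764025/407 ≈ -6.8461e+7)
f(O) = 207 - 217*O
f(z(o)) + g = (207 - 1519*(-4)) - 27863764025/407 = (207 - 217*(-28)) - 27863764025/407 = (207 + 6076) - 27863764025/407 = 6283 - 27863764025/407 = -27861206844/407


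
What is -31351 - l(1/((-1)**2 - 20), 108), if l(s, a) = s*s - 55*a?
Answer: -9173372/361 ≈ -25411.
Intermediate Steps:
l(s, a) = s**2 - 55*a
-31351 - l(1/((-1)**2 - 20), 108) = -31351 - ((1/((-1)**2 - 20))**2 - 55*108) = -31351 - ((1/(1 - 20))**2 - 5940) = -31351 - ((1/(-19))**2 - 5940) = -31351 - ((-1/19)**2 - 5940) = -31351 - (1/361 - 5940) = -31351 - 1*(-2144339/361) = -31351 + 2144339/361 = -9173372/361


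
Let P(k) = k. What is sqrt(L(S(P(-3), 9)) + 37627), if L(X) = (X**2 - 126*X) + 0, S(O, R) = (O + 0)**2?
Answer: sqrt(36574) ≈ 191.24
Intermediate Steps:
S(O, R) = O**2
L(X) = X**2 - 126*X
sqrt(L(S(P(-3), 9)) + 37627) = sqrt((-3)**2*(-126 + (-3)**2) + 37627) = sqrt(9*(-126 + 9) + 37627) = sqrt(9*(-117) + 37627) = sqrt(-1053 + 37627) = sqrt(36574)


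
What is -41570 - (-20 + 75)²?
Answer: -44595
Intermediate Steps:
-41570 - (-20 + 75)² = -41570 - 1*55² = -41570 - 1*3025 = -41570 - 3025 = -44595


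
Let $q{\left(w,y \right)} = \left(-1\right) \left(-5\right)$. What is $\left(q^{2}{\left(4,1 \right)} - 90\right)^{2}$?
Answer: $4225$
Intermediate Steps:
$q{\left(w,y \right)} = 5$
$\left(q^{2}{\left(4,1 \right)} - 90\right)^{2} = \left(5^{2} - 90\right)^{2} = \left(25 - 90\right)^{2} = \left(-65\right)^{2} = 4225$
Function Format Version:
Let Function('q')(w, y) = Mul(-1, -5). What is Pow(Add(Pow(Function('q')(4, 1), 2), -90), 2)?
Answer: 4225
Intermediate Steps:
Function('q')(w, y) = 5
Pow(Add(Pow(Function('q')(4, 1), 2), -90), 2) = Pow(Add(Pow(5, 2), -90), 2) = Pow(Add(25, -90), 2) = Pow(-65, 2) = 4225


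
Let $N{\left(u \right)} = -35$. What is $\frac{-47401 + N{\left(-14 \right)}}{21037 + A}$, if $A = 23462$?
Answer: $- \frac{15812}{14833} \approx -1.066$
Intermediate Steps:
$\frac{-47401 + N{\left(-14 \right)}}{21037 + A} = \frac{-47401 - 35}{21037 + 23462} = - \frac{47436}{44499} = \left(-47436\right) \frac{1}{44499} = - \frac{15812}{14833}$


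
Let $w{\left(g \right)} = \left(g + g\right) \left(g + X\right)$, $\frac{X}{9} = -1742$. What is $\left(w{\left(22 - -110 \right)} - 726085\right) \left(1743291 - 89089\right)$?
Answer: $-7990174472258$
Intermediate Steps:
$X = -15678$ ($X = 9 \left(-1742\right) = -15678$)
$w{\left(g \right)} = 2 g \left(-15678 + g\right)$ ($w{\left(g \right)} = \left(g + g\right) \left(g - 15678\right) = 2 g \left(-15678 + g\right)$)
$\left(w{\left(22 - -110 \right)} - 726085\right) \left(1743291 - 89089\right) = \left(2 \left(22 - -110\right) \left(-15678 + \left(22 - -110\right)\right) - 726085\right) \left(1743291 - 89089\right) = \left(2 \left(22 + 110\right) \left(-15678 + \left(22 + 110\right)\right) - 726085\right) 1654202 = \left(2 \cdot 132 \left(-15678 + 132\right) - 726085\right) 1654202 = \left(2 \cdot 132 \left(-15546\right) - 726085\right) 1654202 = \left(-4104144 - 726085\right) 1654202 = \left(-4830229\right) 1654202 = -7990174472258$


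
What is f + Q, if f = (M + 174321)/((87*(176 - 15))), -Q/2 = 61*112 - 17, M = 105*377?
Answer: -9081024/667 ≈ -13615.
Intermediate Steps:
M = 39585
Q = -13630 (Q = -2*(61*112 - 17) = -2*(6832 - 17) = -2*6815 = -13630)
f = 10186/667 (f = (39585 + 174321)/((87*(176 - 15))) = 213906/((87*161)) = 213906/14007 = 213906*(1/14007) = 10186/667 ≈ 15.271)
f + Q = 10186/667 - 13630 = -9081024/667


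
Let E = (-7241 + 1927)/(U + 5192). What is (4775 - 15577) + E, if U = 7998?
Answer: -71241847/6595 ≈ -10802.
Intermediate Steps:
E = -2657/6595 (E = (-7241 + 1927)/(7998 + 5192) = -5314/13190 = -5314*1/13190 = -2657/6595 ≈ -0.40288)
(4775 - 15577) + E = (4775 - 15577) - 2657/6595 = -10802 - 2657/6595 = -71241847/6595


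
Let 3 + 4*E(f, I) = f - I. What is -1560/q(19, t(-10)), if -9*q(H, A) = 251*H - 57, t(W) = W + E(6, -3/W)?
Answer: 1755/589 ≈ 2.9796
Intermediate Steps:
E(f, I) = -¾ - I/4 + f/4 (E(f, I) = -¾ + (f - I)/4 = -¾ + (-I/4 + f/4) = -¾ - I/4 + f/4)
t(W) = ¾ + W + 3/(4*W) (t(W) = W + (-¾ - (-3)/(4*W) + (¼)*6) = W + (-¾ + 3/(4*W) + 3/2) = W + (¾ + 3/(4*W)) = ¾ + W + 3/(4*W))
q(H, A) = 19/3 - 251*H/9 (q(H, A) = -(251*H - 57)/9 = -(-57 + 251*H)/9 = 19/3 - 251*H/9)
-1560/q(19, t(-10)) = -1560/(19/3 - 251/9*19) = -1560/(19/3 - 4769/9) = -1560/(-4712/9) = -1560*(-9/4712) = 1755/589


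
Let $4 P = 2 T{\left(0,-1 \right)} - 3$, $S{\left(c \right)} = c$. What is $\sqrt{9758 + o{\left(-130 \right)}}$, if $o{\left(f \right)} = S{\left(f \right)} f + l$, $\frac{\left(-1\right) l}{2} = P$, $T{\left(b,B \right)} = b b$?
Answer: $\frac{\sqrt{106638}}{2} \approx 163.28$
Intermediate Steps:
$T{\left(b,B \right)} = b^{2}$
$P = - \frac{3}{4}$ ($P = \frac{2 \cdot 0^{2} - 3}{4} = \frac{2 \cdot 0 - 3}{4} = \frac{0 - 3}{4} = \frac{1}{4} \left(-3\right) = - \frac{3}{4} \approx -0.75$)
$l = \frac{3}{2}$ ($l = \left(-2\right) \left(- \frac{3}{4}\right) = \frac{3}{2} \approx 1.5$)
$o{\left(f \right)} = \frac{3}{2} + f^{2}$ ($o{\left(f \right)} = f f + \frac{3}{2} = f^{2} + \frac{3}{2} = \frac{3}{2} + f^{2}$)
$\sqrt{9758 + o{\left(-130 \right)}} = \sqrt{9758 + \left(\frac{3}{2} + \left(-130\right)^{2}\right)} = \sqrt{9758 + \left(\frac{3}{2} + 16900\right)} = \sqrt{9758 + \frac{33803}{2}} = \sqrt{\frac{53319}{2}} = \frac{\sqrt{106638}}{2}$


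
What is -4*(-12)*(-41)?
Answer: -1968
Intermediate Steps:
-4*(-12)*(-41) = 48*(-41) = -1968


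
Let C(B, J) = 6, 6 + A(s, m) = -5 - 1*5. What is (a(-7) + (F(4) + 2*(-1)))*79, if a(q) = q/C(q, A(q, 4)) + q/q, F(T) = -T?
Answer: -2923/6 ≈ -487.17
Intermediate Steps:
A(s, m) = -16 (A(s, m) = -6 + (-5 - 1*5) = -6 + (-5 - 5) = -6 - 10 = -16)
a(q) = 1 + q/6 (a(q) = q/6 + q/q = q*(⅙) + 1 = q/6 + 1 = 1 + q/6)
(a(-7) + (F(4) + 2*(-1)))*79 = ((1 + (⅙)*(-7)) + (-1*4 + 2*(-1)))*79 = ((1 - 7/6) + (-4 - 2))*79 = (-⅙ - 6)*79 = -37/6*79 = -2923/6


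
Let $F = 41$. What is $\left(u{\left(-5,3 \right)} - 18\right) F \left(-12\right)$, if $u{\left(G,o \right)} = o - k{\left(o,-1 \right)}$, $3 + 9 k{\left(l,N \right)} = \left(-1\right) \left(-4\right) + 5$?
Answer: $7708$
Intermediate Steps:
$k{\left(l,N \right)} = \frac{2}{3}$ ($k{\left(l,N \right)} = - \frac{1}{3} + \frac{\left(-1\right) \left(-4\right) + 5}{9} = - \frac{1}{3} + \frac{4 + 5}{9} = - \frac{1}{3} + \frac{1}{9} \cdot 9 = - \frac{1}{3} + 1 = \frac{2}{3}$)
$u{\left(G,o \right)} = - \frac{2}{3} + o$ ($u{\left(G,o \right)} = o - \frac{2}{3} = - \frac{2}{3} + o$)
$\left(u{\left(-5,3 \right)} - 18\right) F \left(-12\right) = \left(\left(- \frac{2}{3} + 3\right) - 18\right) 41 \left(-12\right) = \left(\frac{7}{3} - 18\right) 41 \left(-12\right) = \left(- \frac{47}{3}\right) 41 \left(-12\right) = \left(- \frac{1927}{3}\right) \left(-12\right) = 7708$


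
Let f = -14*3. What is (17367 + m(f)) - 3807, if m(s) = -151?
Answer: 13409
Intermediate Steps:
f = -42
(17367 + m(f)) - 3807 = (17367 - 151) - 3807 = 17216 - 3807 = 13409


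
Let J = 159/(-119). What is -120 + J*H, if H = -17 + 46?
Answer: -18891/119 ≈ -158.75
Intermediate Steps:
J = -159/119 (J = 159*(-1/119) = -159/119 ≈ -1.3361)
H = 29
-120 + J*H = -120 - 159/119*29 = -120 - 4611/119 = -18891/119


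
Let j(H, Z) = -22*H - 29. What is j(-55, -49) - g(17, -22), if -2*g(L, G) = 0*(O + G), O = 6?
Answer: 1181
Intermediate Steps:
j(H, Z) = -29 - 22*H
g(L, G) = 0 (g(L, G) = -0*(6 + G) = -½*0 = 0)
j(-55, -49) - g(17, -22) = (-29 - 22*(-55)) - 1*0 = (-29 + 1210) + 0 = 1181 + 0 = 1181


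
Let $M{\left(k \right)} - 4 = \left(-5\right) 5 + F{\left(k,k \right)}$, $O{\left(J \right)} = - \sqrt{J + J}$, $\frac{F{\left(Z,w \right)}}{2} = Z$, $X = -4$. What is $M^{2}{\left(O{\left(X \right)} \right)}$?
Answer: $409 + 168 i \sqrt{2} \approx 409.0 + 237.59 i$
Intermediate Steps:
$F{\left(Z,w \right)} = 2 Z$
$O{\left(J \right)} = - \sqrt{2} \sqrt{J}$ ($O{\left(J \right)} = - \sqrt{2 J} = - \sqrt{2} \sqrt{J}$)
$M{\left(k \right)} = -21 + 2 k$ ($M{\left(k \right)} = 4 + \left(\left(-5\right) 5 + 2 k\right) = 4 + \left(-25 + 2 k\right) = -21 + 2 k$)
$M^{2}{\left(O{\left(X \right)} \right)} = \left(-21 + 2 \left(- \sqrt{2} \sqrt{-4}\right)\right)^{2} = \left(-21 + 2 \left(- \sqrt{2} \cdot 2 i\right)\right)^{2} = \left(-21 + 2 \left(- 2 i \sqrt{2}\right)\right)^{2} = \left(-21 - 4 i \sqrt{2}\right)^{2}$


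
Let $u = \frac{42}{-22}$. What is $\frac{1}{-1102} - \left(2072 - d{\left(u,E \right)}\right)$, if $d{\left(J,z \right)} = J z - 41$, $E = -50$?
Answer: $- \frac{24456697}{12122} \approx -2017.5$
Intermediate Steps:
$u = - \frac{21}{11}$ ($u = 42 \left(- \frac{1}{22}\right) = - \frac{21}{11} \approx -1.9091$)
$d{\left(J,z \right)} = -41 + J z$
$\frac{1}{-1102} - \left(2072 - d{\left(u,E \right)}\right) = \frac{1}{-1102} - \left(2072 - \left(-41 - - \frac{1050}{11}\right)\right) = - \frac{1}{1102} - \left(2072 - \left(-41 + \frac{1050}{11}\right)\right) = - \frac{1}{1102} - \left(2072 - \frac{599}{11}\right) = - \frac{1}{1102} - \frac{22193}{11} = - \frac{24456697}{12122}$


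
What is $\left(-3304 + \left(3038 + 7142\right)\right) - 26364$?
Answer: $-19488$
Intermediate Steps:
$\left(-3304 + \left(3038 + 7142\right)\right) - 26364 = \left(-3304 + 10180\right) - 26364 = 6876 - 26364 = -19488$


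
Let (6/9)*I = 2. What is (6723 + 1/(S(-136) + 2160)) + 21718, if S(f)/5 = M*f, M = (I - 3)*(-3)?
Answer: 61432561/2160 ≈ 28441.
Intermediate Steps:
I = 3 (I = (3/2)*2 = 3)
M = 0 (M = (3 - 3)*(-3) = 0*(-3) = 0)
S(f) = 0 (S(f) = 5*(0*f) = 5*0 = 0)
(6723 + 1/(S(-136) + 2160)) + 21718 = (6723 + 1/(0 + 2160)) + 21718 = (6723 + 1/2160) + 21718 = 14521681/2160 + 21718 = 61432561/2160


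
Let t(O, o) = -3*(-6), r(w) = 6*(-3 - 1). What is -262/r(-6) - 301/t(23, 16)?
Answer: -209/36 ≈ -5.8056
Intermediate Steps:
r(w) = -24 (r(w) = 6*(-4) = -24)
t(O, o) = 18
-262/r(-6) - 301/t(23, 16) = -262/(-24) - 301/18 = -262*(-1/24) - 301*1/18 = 131/12 - 301/18 = -209/36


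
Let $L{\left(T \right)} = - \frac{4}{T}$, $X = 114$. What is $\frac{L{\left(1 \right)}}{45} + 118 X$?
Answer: $\frac{605336}{45} \approx 13452.0$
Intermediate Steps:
$\frac{L{\left(1 \right)}}{45} + 118 X = \frac{\left(-4\right) 1^{-1}}{45} + 118 \cdot 114 = \left(-4\right) 1 \cdot \frac{1}{45} + 13452 = \left(-4\right) \frac{1}{45} + 13452 = - \frac{4}{45} + 13452 = \frac{605336}{45}$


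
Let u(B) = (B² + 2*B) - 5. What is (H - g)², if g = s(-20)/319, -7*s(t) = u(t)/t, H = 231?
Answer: 4256880894841/79780624 ≈ 53357.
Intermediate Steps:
u(B) = -5 + B² + 2*B
s(t) = -(-5 + t² + 2*t)/(7*t)
g = 71/8932 (g = ((⅐)*(5 - 1*(-20)² - 2*(-20))/(-20))/319 = ((⅐)*(-1/20)*(5 - 1*400 + 40))*(1/319) = ((⅐)*(-1/20)*(5 - 400 + 40))*(1/319) = ((⅐)*(-1/20)*(-355))*(1/319) = (71/28)*(1/319) = 71/8932 ≈ 0.0079489)
(H - g)² = (231 - 1*71/8932)² = (231 - 71/8932)² = (2063221/8932)² = 4256880894841/79780624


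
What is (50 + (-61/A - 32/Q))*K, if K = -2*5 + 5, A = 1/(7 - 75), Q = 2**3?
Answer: -20970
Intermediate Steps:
Q = 8
A = -1/68 (A = 1/(-68) = -1/68 ≈ -0.014706)
K = -5 (K = -10 + 5 = -5)
(50 + (-61/A - 32/Q))*K = (50 + (-61/(-1/68) - 32/8))*(-5) = (50 + (-61*(-68) - 32*1/8))*(-5) = (50 + (4148 - 4))*(-5) = (50 + 4144)*(-5) = 4194*(-5) = -20970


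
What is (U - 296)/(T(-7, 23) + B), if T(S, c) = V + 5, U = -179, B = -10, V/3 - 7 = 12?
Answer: -475/52 ≈ -9.1346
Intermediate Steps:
V = 57 (V = 21 + 3*12 = 21 + 36 = 57)
T(S, c) = 62 (T(S, c) = 57 + 5 = 62)
(U - 296)/(T(-7, 23) + B) = (-179 - 296)/(62 - 10) = -475/52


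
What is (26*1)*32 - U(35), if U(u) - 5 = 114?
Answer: 713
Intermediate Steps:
U(u) = 119 (U(u) = 5 + 114 = 119)
(26*1)*32 - U(35) = (26*1)*32 - 1*119 = 26*32 - 119 = 832 - 119 = 713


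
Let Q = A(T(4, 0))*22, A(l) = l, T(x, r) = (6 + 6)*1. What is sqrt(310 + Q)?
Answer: sqrt(574) ≈ 23.958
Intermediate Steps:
T(x, r) = 12 (T(x, r) = 12*1 = 12)
Q = 264 (Q = 12*22 = 264)
sqrt(310 + Q) = sqrt(310 + 264) = sqrt(574)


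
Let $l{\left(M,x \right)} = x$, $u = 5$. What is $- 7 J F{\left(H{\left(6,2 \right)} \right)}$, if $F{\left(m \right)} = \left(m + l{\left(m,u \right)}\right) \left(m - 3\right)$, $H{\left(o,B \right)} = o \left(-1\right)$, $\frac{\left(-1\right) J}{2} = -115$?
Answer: $-14490$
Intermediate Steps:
$J = 230$ ($J = \left(-2\right) \left(-115\right) = 230$)
$H{\left(o,B \right)} = - o$
$F{\left(m \right)} = \left(-3 + m\right) \left(5 + m\right)$ ($F{\left(m \right)} = \left(m + 5\right) \left(m - 3\right) = \left(5 + m\right) \left(-3 + m\right) = \left(-3 + m\right) \left(5 + m\right)$)
$- 7 J F{\left(H{\left(6,2 \right)} \right)} = - 7 \cdot 230 \left(-15 + \left(\left(-1\right) 6\right)^{2} + 2 \left(\left(-1\right) 6\right)\right) = - 1610 \left(-15 + \left(-6\right)^{2} + 2 \left(-6\right)\right) = - 1610 \left(-15 + 36 - 12\right) = - 1610 \cdot 9 = \left(-1\right) 14490 = -14490$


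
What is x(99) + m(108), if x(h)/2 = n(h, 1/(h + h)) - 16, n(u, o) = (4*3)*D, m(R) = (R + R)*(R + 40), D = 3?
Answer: 32008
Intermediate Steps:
m(R) = 2*R*(40 + R) (m(R) = (2*R)*(40 + R) = 2*R*(40 + R))
n(u, o) = 36 (n(u, o) = (4*3)*3 = 12*3 = 36)
x(h) = 40 (x(h) = 2*(36 - 16) = 2*20 = 40)
x(99) + m(108) = 40 + 2*108*(40 + 108) = 40 + 2*108*148 = 40 + 31968 = 32008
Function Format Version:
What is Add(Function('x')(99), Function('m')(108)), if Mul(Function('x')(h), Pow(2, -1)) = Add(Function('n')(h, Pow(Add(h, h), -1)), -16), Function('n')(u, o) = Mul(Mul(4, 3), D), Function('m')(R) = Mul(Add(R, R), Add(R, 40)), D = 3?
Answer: 32008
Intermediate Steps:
Function('m')(R) = Mul(2, R, Add(40, R)) (Function('m')(R) = Mul(Mul(2, R), Add(40, R)) = Mul(2, R, Add(40, R)))
Function('n')(u, o) = 36 (Function('n')(u, o) = Mul(Mul(4, 3), 3) = Mul(12, 3) = 36)
Function('x')(h) = 40 (Function('x')(h) = Mul(2, Add(36, -16)) = Mul(2, 20) = 40)
Add(Function('x')(99), Function('m')(108)) = Add(40, Mul(2, 108, Add(40, 108))) = Add(40, Mul(2, 108, 148)) = Add(40, 31968) = 32008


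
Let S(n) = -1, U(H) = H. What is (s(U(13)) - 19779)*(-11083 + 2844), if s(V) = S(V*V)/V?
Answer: 2118477592/13 ≈ 1.6296e+8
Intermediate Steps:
s(V) = -1/V
(s(U(13)) - 19779)*(-11083 + 2844) = (-1/13 - 19779)*(-11083 + 2844) = (-1*1/13 - 19779)*(-8239) = (-1/13 - 19779)*(-8239) = -257128/13*(-8239) = 2118477592/13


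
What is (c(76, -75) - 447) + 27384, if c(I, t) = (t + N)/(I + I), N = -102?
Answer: 4094247/152 ≈ 26936.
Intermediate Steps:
c(I, t) = (-102 + t)/(2*I) (c(I, t) = (t - 102)/(I + I) = (-102 + t)/((2*I)) = (-102 + t)*(1/(2*I)) = (-102 + t)/(2*I))
(c(76, -75) - 447) + 27384 = ((½)*(-102 - 75)/76 - 447) + 27384 = ((½)*(1/76)*(-177) - 447) + 27384 = (-177/152 - 447) + 27384 = -68121/152 + 27384 = 4094247/152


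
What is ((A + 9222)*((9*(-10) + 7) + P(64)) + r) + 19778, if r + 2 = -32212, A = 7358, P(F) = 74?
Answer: -161656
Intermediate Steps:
r = -32214 (r = -2 - 32212 = -32214)
((A + 9222)*((9*(-10) + 7) + P(64)) + r) + 19778 = ((7358 + 9222)*((9*(-10) + 7) + 74) - 32214) + 19778 = (16580*((-90 + 7) + 74) - 32214) + 19778 = (16580*(-83 + 74) - 32214) + 19778 = (16580*(-9) - 32214) + 19778 = (-149220 - 32214) + 19778 = -181434 + 19778 = -161656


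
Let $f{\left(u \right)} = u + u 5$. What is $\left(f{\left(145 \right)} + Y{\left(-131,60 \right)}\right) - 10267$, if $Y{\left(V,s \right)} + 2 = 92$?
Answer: $-9307$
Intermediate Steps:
$Y{\left(V,s \right)} = 90$ ($Y{\left(V,s \right)} = -2 + 92 = 90$)
$f{\left(u \right)} = 6 u$ ($f{\left(u \right)} = u + 5 u = 6 u$)
$\left(f{\left(145 \right)} + Y{\left(-131,60 \right)}\right) - 10267 = \left(6 \cdot 145 + 90\right) - 10267 = \left(870 + 90\right) - 10267 = 960 - 10267 = -9307$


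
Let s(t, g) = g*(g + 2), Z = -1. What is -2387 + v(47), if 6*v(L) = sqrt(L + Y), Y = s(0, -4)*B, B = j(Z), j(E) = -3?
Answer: -2387 + sqrt(23)/6 ≈ -2386.2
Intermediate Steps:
s(t, g) = g*(2 + g)
B = -3
Y = -24 (Y = -4*(2 - 4)*(-3) = -4*(-2)*(-3) = 8*(-3) = -24)
v(L) = sqrt(-24 + L)/6 (v(L) = sqrt(L - 24)/6 = sqrt(-24 + L)/6)
-2387 + v(47) = -2387 + sqrt(-24 + 47)/6 = -2387 + sqrt(23)/6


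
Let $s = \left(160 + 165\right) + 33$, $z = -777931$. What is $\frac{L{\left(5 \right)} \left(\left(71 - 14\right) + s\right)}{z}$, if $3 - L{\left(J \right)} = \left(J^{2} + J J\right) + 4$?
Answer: $\frac{21165}{777931} \approx 0.027207$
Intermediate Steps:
$s = 358$ ($s = 325 + 33 = 358$)
$L{\left(J \right)} = -1 - 2 J^{2}$ ($L{\left(J \right)} = 3 - \left(\left(J^{2} + J J\right) + 4\right) = 3 - \left(\left(J^{2} + J^{2}\right) + 4\right) = 3 - \left(2 J^{2} + 4\right) = 3 - \left(4 + 2 J^{2}\right) = -1 - 2 J^{2}$)
$\frac{L{\left(5 \right)} \left(\left(71 - 14\right) + s\right)}{z} = \frac{\left(-1 - 2 \cdot 5^{2}\right) \left(\left(71 - 14\right) + 358\right)}{-777931} = \left(-1 - 50\right) \left(\left(71 - 14\right) + 358\right) \left(- \frac{1}{777931}\right) = \left(-1 - 50\right) \left(57 + 358\right) \left(- \frac{1}{777931}\right) = \left(-51\right) 415 \left(- \frac{1}{777931}\right) = \left(-21165\right) \left(- \frac{1}{777931}\right) = \frac{21165}{777931}$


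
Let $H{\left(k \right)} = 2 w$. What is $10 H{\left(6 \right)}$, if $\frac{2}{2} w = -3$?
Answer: $-60$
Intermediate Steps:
$w = -3$
$H{\left(k \right)} = -6$ ($H{\left(k \right)} = 2 \left(-3\right) = -6$)
$10 H{\left(6 \right)} = 10 \left(-6\right) = -60$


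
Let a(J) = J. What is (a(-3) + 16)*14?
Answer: 182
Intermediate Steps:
(a(-3) + 16)*14 = (-3 + 16)*14 = 13*14 = 182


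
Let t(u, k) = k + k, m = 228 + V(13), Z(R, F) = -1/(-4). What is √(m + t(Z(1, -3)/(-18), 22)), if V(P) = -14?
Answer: √258 ≈ 16.062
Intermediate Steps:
Z(R, F) = ¼ (Z(R, F) = -1*(-¼) = ¼)
m = 214 (m = 228 - 14 = 214)
t(u, k) = 2*k
√(m + t(Z(1, -3)/(-18), 22)) = √(214 + 2*22) = √(214 + 44) = √258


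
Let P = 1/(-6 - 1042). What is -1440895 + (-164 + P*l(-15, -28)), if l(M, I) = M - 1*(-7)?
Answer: -188778728/131 ≈ -1.4411e+6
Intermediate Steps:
l(M, I) = 7 + M (l(M, I) = M + 7 = 7 + M)
P = -1/1048 (P = 1/(-1048) = -1/1048 ≈ -0.00095420)
-1440895 + (-164 + P*l(-15, -28)) = -1440895 + (-164 - (7 - 15)/1048) = -1440895 + (-164 - 1/1048*(-8)) = -1440895 + (-164 + 1/131) = -1440895 - 21483/131 = -188778728/131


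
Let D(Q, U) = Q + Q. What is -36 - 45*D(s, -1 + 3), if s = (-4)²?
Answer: -1476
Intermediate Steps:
s = 16
D(Q, U) = 2*Q
-36 - 45*D(s, -1 + 3) = -36 - 90*16 = -36 - 45*32 = -36 - 1440 = -1476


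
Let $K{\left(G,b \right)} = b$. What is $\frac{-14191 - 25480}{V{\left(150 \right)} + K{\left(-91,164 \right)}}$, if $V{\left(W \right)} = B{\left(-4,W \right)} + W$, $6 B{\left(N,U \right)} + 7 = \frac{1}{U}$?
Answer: $- \frac{35703900}{281551} \approx -126.81$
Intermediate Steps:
$B{\left(N,U \right)} = - \frac{7}{6} + \frac{1}{6 U}$
$V{\left(W \right)} = W + \frac{1 - 7 W}{6 W}$ ($V{\left(W \right)} = \frac{1 - 7 W}{6 W} + W = W + \frac{1 - 7 W}{6 W}$)
$\frac{-14191 - 25480}{V{\left(150 \right)} + K{\left(-91,164 \right)}} = \frac{-14191 - 25480}{\left(- \frac{7}{6} + 150 + \frac{1}{6 \cdot 150}\right) + 164} = - \frac{39671}{\left(- \frac{7}{6} + 150 + \frac{1}{6} \cdot \frac{1}{150}\right) + 164} = - \frac{39671}{\left(- \frac{7}{6} + 150 + \frac{1}{900}\right) + 164} = - \frac{39671}{\frac{133951}{900} + 164} = - \frac{39671}{\frac{281551}{900}} = \left(-39671\right) \frac{900}{281551} = - \frac{35703900}{281551}$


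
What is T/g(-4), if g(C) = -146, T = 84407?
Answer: -84407/146 ≈ -578.13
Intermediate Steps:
T/g(-4) = 84407/(-146) = 84407*(-1/146) = -84407/146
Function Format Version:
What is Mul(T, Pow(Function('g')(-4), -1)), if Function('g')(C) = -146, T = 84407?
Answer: Rational(-84407, 146) ≈ -578.13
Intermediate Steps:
Mul(T, Pow(Function('g')(-4), -1)) = Mul(84407, Pow(-146, -1)) = Mul(84407, Rational(-1, 146)) = Rational(-84407, 146)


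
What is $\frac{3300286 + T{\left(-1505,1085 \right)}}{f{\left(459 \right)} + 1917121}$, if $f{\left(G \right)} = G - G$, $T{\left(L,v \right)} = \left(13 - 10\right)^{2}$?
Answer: $\frac{3300295}{1917121} \approx 1.7215$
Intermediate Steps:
$T{\left(L,v \right)} = 9$ ($T{\left(L,v \right)} = 3^{2} = 9$)
$f{\left(G \right)} = 0$
$\frac{3300286 + T{\left(-1505,1085 \right)}}{f{\left(459 \right)} + 1917121} = \frac{3300286 + 9}{0 + 1917121} = \frac{3300295}{1917121}$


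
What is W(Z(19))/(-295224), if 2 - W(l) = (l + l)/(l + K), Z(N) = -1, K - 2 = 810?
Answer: -203/29928333 ≈ -6.7829e-6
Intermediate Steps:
K = 812 (K = 2 + 810 = 812)
W(l) = 2 - 2*l/(812 + l) (W(l) = 2 - (l + l)/(l + 812) = 2 - 2*l/(812 + l))
W(Z(19))/(-295224) = (1624/(812 - 1))/(-295224) = (1624/811)*(-1/295224) = -203/29928333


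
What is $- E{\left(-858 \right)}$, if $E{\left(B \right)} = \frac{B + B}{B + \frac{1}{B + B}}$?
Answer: $- \frac{2944656}{1472329} \approx -2.0$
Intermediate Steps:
$E{\left(B \right)} = \frac{2 B}{B + \frac{1}{2 B}}$
$- E{\left(-858 \right)} = - \frac{4 \left(-858\right)^{2}}{1 + 2 \left(-858\right)^{2}} = - \frac{4 \cdot 736164}{1 + 2 \cdot 736164} = - \frac{4 \cdot 736164}{1 + 1472328} = - \frac{4 \cdot 736164}{1472329} = \left(-1\right) \frac{2944656}{1472329} = - \frac{2944656}{1472329}$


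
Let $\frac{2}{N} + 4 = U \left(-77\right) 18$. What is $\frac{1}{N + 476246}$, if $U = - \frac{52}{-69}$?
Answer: $\frac{12058}{5742574245} \approx 2.0998 \cdot 10^{-6}$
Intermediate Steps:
$U = \frac{52}{69}$ ($U = \left(-52\right) \left(- \frac{1}{69}\right) = \frac{52}{69} \approx 0.75362$)
$N = - \frac{23}{12058}$ ($N = \frac{2}{-4 + \frac{52}{69} \left(-77\right) 18} = \frac{2}{-4 - \frac{24024}{23}} = \frac{2}{- \frac{24116}{23}} = 2 \left(- \frac{23}{24116}\right) = - \frac{23}{12058} \approx -0.0019074$)
$\frac{1}{N + 476246} = \frac{1}{- \frac{23}{12058} + 476246} = \frac{1}{\frac{5742574245}{12058}} = \frac{12058}{5742574245}$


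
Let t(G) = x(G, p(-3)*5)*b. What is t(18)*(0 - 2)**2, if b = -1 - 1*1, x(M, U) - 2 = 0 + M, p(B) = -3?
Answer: -160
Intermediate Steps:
x(M, U) = 2 + M (x(M, U) = 2 + (0 + M) = 2 + M)
b = -2 (b = -1 - 1 = -2)
t(G) = -4 - 2*G (t(G) = (2 + G)*(-2) = -4 - 2*G)
t(18)*(0 - 2)**2 = (-4 - 2*18)*(0 - 2)**2 = (-4 - 36)*(-2)**2 = -40*4 = -160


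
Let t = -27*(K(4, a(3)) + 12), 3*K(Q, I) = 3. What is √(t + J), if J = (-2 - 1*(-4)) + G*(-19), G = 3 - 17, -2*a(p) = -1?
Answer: I*√83 ≈ 9.1104*I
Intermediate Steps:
a(p) = ½ (a(p) = -½*(-1) = ½)
G = -14
K(Q, I) = 1 (K(Q, I) = (⅓)*3 = 1)
t = -351 (t = -27*(1 + 12) = -27*13 = -351)
J = 268 (J = (-2 - 1*(-4)) - 14*(-19) = (-2 + 4) + 266 = 2 + 266 = 268)
√(t + J) = √(-351 + 268) = √(-83) = I*√83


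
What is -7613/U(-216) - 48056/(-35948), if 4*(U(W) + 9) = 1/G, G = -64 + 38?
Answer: 7126732342/8420819 ≈ 846.32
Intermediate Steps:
G = -26
U(W) = -937/104 (U(W) = -9 + (¼)/(-26) = -9 + (¼)*(-1/26) = -9 - 1/104 = -937/104)
-7613/U(-216) - 48056/(-35948) = -7613/(-937/104) - 48056/(-35948) = -7613*(-104/937) - 48056*(-1/35948) = 791752/937 + 12014/8987 = 7126732342/8420819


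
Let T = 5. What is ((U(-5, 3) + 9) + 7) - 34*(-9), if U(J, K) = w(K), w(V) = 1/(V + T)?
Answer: 2577/8 ≈ 322.13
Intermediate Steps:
w(V) = 1/(5 + V) (w(V) = 1/(V + 5) = 1/(5 + V))
U(J, K) = 1/(5 + K)
((U(-5, 3) + 9) + 7) - 34*(-9) = ((1/(5 + 3) + 9) + 7) - 34*(-9) = ((1/8 + 9) + 7) + 306 = ((⅛ + 9) + 7) + 306 = (73/8 + 7) + 306 = 129/8 + 306 = 2577/8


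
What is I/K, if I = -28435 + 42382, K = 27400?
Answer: 13947/27400 ≈ 0.50901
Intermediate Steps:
I = 13947
I/K = 13947/27400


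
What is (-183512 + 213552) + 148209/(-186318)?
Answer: 1865614837/62106 ≈ 30039.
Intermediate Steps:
(-183512 + 213552) + 148209/(-186318) = 30040 + 148209*(-1/186318) = 30040 - 49403/62106 = 1865614837/62106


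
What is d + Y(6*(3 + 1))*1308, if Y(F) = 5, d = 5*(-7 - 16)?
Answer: 6425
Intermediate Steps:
d = -115 (d = 5*(-23) = -115)
d + Y(6*(3 + 1))*1308 = -115 + 5*1308 = -115 + 6540 = 6425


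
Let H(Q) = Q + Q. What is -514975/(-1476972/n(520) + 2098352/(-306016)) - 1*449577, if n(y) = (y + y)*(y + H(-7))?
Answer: -4818027099198613/12157920469 ≈ -3.9629e+5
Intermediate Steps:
H(Q) = 2*Q
n(y) = 2*y*(-14 + y) (n(y) = (y + y)*(y + 2*(-7)) = (2*y)*(y - 14) = (2*y)*(-14 + y) = 2*y*(-14 + y))
-514975/(-1476972/n(520) + 2098352/(-306016)) - 1*449577 = -514975/(-1476972*1/(1040*(-14 + 520)) + 2098352/(-306016)) - 1*449577 = -514975/(-1476972/(2*520*506) + 2098352*(-1/306016)) - 449577 = -514975/(-1476972/526240 - 131147/19126) - 449577 = -514975/(-1476972*1/526240 - 131147/19126) - 449577 = -514975/(-369243/131560 - 131147/19126) - 449577 = -514975/(-12157920469/1258108280) - 449577 = -514975*(-1258108280/12157920469) - 449577 = 647894311493000/12157920469 - 449577 = -4818027099198613/12157920469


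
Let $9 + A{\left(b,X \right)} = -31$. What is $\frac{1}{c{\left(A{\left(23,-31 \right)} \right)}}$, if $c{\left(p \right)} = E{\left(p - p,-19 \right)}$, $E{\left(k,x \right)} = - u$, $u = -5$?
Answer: $\frac{1}{5} \approx 0.2$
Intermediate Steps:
$E{\left(k,x \right)} = 5$ ($E{\left(k,x \right)} = \left(-1\right) \left(-5\right) = 5$)
$A{\left(b,X \right)} = -40$ ($A{\left(b,X \right)} = -9 - 31 = -40$)
$c{\left(p \right)} = 5$
$\frac{1}{c{\left(A{\left(23,-31 \right)} \right)}} = \frac{1}{5}$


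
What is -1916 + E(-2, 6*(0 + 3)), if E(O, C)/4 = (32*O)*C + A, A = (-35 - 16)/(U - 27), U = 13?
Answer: -45566/7 ≈ -6509.4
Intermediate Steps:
A = 51/14 (A = (-35 - 16)/(13 - 27) = -51/(-14) = -51*(-1/14) = 51/14 ≈ 3.6429)
E(O, C) = 102/7 + 128*C*O (E(O, C) = 4*((32*O)*C + 51/14) = 4*(32*C*O + 51/14) = 4*(51/14 + 32*C*O) = 102/7 + 128*C*O)
-1916 + E(-2, 6*(0 + 3)) = -1916 + (102/7 + 128*(6*(0 + 3))*(-2)) = -1916 + (102/7 + 128*(6*3)*(-2)) = -1916 + (102/7 + 128*18*(-2)) = -1916 + (102/7 - 4608) = -1916 - 32154/7 = -45566/7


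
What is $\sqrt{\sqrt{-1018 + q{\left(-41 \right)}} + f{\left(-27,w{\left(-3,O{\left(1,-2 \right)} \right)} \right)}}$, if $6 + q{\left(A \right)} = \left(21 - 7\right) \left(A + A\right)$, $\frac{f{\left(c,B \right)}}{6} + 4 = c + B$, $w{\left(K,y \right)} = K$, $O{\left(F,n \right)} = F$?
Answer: $\sqrt{-204 + 2 i \sqrt{543}} \approx 1.6211 + 14.375 i$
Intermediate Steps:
$f{\left(c,B \right)} = -24 + 6 B + 6 c$ ($f{\left(c,B \right)} = -24 + 6 \left(c + B\right) = -24 + 6 \left(B + c\right) = -24 + \left(6 B + 6 c\right) = -24 + 6 B + 6 c$)
$q{\left(A \right)} = -6 + 28 A$ ($q{\left(A \right)} = -6 + \left(21 - 7\right) \left(A + A\right) = -6 + 14 \cdot 2 A = -6 + 28 A$)
$\sqrt{\sqrt{-1018 + q{\left(-41 \right)}} + f{\left(-27,w{\left(-3,O{\left(1,-2 \right)} \right)} \right)}} = \sqrt{\sqrt{-1018 + \left(-6 + 28 \left(-41\right)\right)} + \left(-24 + 6 \left(-3\right) + 6 \left(-27\right)\right)} = \sqrt{\sqrt{-1018 - 1154} - 204} = \sqrt{\sqrt{-2172} - 204} = \sqrt{2 i \sqrt{543} - 204} = \sqrt{-204 + 2 i \sqrt{543}}$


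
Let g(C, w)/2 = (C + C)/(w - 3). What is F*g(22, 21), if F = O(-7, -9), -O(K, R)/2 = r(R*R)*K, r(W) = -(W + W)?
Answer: -11088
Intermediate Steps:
r(W) = -2*W
g(C, w) = 4*C/(-3 + w) (g(C, w) = 2*((C + C)/(w - 3)) = 2*((2*C)/(-3 + w)) = 2*(2*C/(-3 + w)) = 4*C/(-3 + w))
O(K, R) = 4*K*R² (O(K, R) = -2*(-2*R*R)*K = -2*(-2*R²)*K = -(-4)*K*R² = 4*K*R²)
F = -2268 (F = 4*(-7)*(-9)² = 4*(-7)*81 = -2268)
F*g(22, 21) = -9072*22/(-3 + 21) = -9072*22/18 = -2268*44/9 = -11088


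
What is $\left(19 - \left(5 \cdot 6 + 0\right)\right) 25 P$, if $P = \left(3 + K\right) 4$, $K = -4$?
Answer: $1100$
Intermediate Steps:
$P = -4$ ($P = \left(3 - 4\right) 4 = \left(-1\right) 4 = -4$)
$\left(19 - \left(5 \cdot 6 + 0\right)\right) 25 P = \left(19 - \left(5 \cdot 6 + 0\right)\right) 25 \left(-4\right) = \left(19 - \left(30 + 0\right)\right) 25 \left(-4\right) = \left(19 - 30\right) 25 \left(-4\right) = \left(-11\right) 25 \left(-4\right) = \left(-275\right) \left(-4\right) = 1100$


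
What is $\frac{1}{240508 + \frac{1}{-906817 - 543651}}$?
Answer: $\frac{1450468}{348849157743} \approx 4.1579 \cdot 10^{-6}$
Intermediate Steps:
$\frac{1}{240508 + \frac{1}{-906817 - 543651}} = \frac{1}{240508 + \frac{1}{-1450468}} = \frac{1}{240508 - \frac{1}{1450468}} = \frac{1}{\frac{348849157743}{1450468}} = \frac{1450468}{348849157743}$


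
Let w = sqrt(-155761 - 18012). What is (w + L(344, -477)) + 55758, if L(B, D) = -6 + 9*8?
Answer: 55824 + I*sqrt(173773) ≈ 55824.0 + 416.86*I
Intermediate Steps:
w = I*sqrt(173773) (w = sqrt(-173773) = I*sqrt(173773) ≈ 416.86*I)
L(B, D) = 66 (L(B, D) = -6 + 72 = 66)
(w + L(344, -477)) + 55758 = (I*sqrt(173773) + 66) + 55758 = (66 + I*sqrt(173773)) + 55758 = 55824 + I*sqrt(173773)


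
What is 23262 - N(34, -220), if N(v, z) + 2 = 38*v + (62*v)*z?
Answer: 485732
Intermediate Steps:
N(v, z) = -2 + 38*v + 62*v*z (N(v, z) = -2 + (38*v + (62*v)*z) = -2 + (38*v + 62*v*z) = -2 + 38*v + 62*v*z)
23262 - N(34, -220) = 23262 - (-2 + 38*34 + 62*34*(-220)) = 23262 - (-2 + 1292 - 463760) = 23262 - 1*(-462470) = 23262 + 462470 = 485732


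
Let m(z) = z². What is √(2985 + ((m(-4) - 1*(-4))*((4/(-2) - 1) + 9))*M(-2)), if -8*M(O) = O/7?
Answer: 15*√651/7 ≈ 54.674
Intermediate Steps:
M(O) = -O/56 (M(O) = -O/(8*7) = -O/56)
√(2985 + ((m(-4) - 1*(-4))*((4/(-2) - 1) + 9))*M(-2)) = √(2985 + (((-4)² - 1*(-4))*((4/(-2) - 1) + 9))*(-1/56*(-2))) = √(2985 + ((16 + 4)*((4*(-½) - 1) + 9))*(1/28)) = √(2985 + (20*((-2 - 1) + 9))*(1/28)) = √(2985 + (20*(-3 + 9))*(1/28)) = √(2985 + (20*6)*(1/28)) = √(2985 + 120*(1/28)) = √(2985 + 30/7) = √(20925/7) = 15*√651/7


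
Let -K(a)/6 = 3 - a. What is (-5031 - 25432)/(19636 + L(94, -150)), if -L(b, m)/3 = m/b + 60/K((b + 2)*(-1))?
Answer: -47248113/30463331 ≈ -1.5510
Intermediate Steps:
K(a) = -18 + 6*a (K(a) = -6*(3 - a) = -18 + 6*a)
L(b, m) = -180/(-30 - 6*b) - 3*m/b (L(b, m) = -3*(m/b + 60/(-18 + 6*((b + 2)*(-1)))) = -3*(m/b + 60/(-18 + 6*((2 + b)*(-1)))) = -3*(m/b + 60/(-18 + 6*(-2 - b))) = -3*(m/b + 60/(-18 + (-12 - 6*b))) = -3*(m/b + 60/(-30 - 6*b)) = -3*(60/(-30 - 6*b) + m/b) = -180/(-30 - 6*b) - 3*m/b)
(-5031 - 25432)/(19636 + L(94, -150)) = (-5031 - 25432)/(19636 + 3*(10*94 - 1*(-150)*(5 + 94))/(94*(5 + 94))) = -30463/(19636 + 3*(1/94)*(940 - 1*(-150)*99)/99) = -30463/(19636 + 3*(1/94)*(1/99)*(940 + 14850)) = -30463/(19636 + 3*(1/94)*(1/99)*15790) = -30463/(19636 + 7895/1551) = -30463/30463331/1551 = -30463*1551/30463331 = -47248113/30463331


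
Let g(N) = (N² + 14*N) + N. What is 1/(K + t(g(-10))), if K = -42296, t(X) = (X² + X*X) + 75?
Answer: -1/37221 ≈ -2.6867e-5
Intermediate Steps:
g(N) = N² + 15*N
t(X) = 75 + 2*X² (t(X) = (X² + X²) + 75 = 2*X² + 75 = 75 + 2*X²)
1/(K + t(g(-10))) = 1/(-42296 + (75 + 2*(-10*(15 - 10))²)) = 1/(-42296 + (75 + 2*(-10*5)²)) = 1/(-42296 + (75 + 2*(-50)²)) = 1/(-42296 + (75 + 2*2500)) = 1/(-42296 + (75 + 5000)) = 1/(-42296 + 5075) = 1/(-37221) = -1/37221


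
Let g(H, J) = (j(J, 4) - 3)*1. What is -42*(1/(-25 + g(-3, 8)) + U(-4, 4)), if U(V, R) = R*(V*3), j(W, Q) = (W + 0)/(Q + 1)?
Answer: 44387/22 ≈ 2017.6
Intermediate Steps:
j(W, Q) = W/(1 + Q)
g(H, J) = -3 + J/5 (g(H, J) = (J/(1 + 4) - 3)*1 = (J/5 - 3)*1 = (-3 + J/5)*1 = -3 + J/5)
U(V, R) = 3*R*V (U(V, R) = R*(3*V) = 3*R*V)
-42*(1/(-25 + g(-3, 8)) + U(-4, 4)) = -42*(1/(-25 + (-3 + (⅕)*8)) + 3*4*(-4)) = -42*(1/(-25 + (-3 + 8/5)) - 48) = -42*(1/(-25 - 7/5) - 48) = -42*(1/(-132/5) - 48) = -42*(-5/132 - 48) = -42*(-6341/132) = 44387/22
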